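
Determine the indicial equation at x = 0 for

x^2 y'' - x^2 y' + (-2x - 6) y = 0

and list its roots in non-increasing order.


Divide by x^2 to reach normal form y'' + P_1(x) y' + P_2(x) y = 0 with P_1(x) = -1 and P_2(x) = -2/x - 6/x^2.
x = 0 is a singular point because the y-coefficient -2/x - 6/x^2 has a pole at x = 0.
It is a regular singular point because x P_1(x) = p(x) = -x and x^2 P_2(x) = q(x) = -2x - 6 are polynomials, hence analytic at x = 0.
p(0) = 0,  q(0) = -6.
Indicial equation: r(r-1) + p(0) r + q(0) = 0, i.e. r^2 + (p(0) - 1) r + q(0) = 0, i.e. r^2 - 1 r - 6 = 0.
Discriminant: (-1)^2 - 4(-6) = 25, so r = (1 ± 5)/2.
Solving: r_1 = 3, r_2 = -2.

indicial: r^2 - 1 r - 6 = 0; roots r_1 = 3, r_2 = -2


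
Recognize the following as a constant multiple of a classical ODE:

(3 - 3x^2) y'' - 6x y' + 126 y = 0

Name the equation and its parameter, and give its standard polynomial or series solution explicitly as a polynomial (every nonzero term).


All three coefficients share the factor 3; dividing through by 3 gives  (1 - x^2) y'' - 2x y' + 42 y = 0.
This matches the Legendre equation (1 - x^2) y'' - 2x y' + n(n+1) y = 0 (note the -2x y' term) with n(n+1) = 42, so n = 6; the polynomial solution is P_6(x).
With y = sum_k a_k x^k, matching x^k gives (k+2)(k+1) a_{k+2} = [k(k+1) - n(n+1)] a_k = (k - 6)(k + 7) a_k. The right side vanishes at k = 6, so the series with the parity of 6 terminates at degree 6.
Standard normalization (P_n(1) = 1): leading coefficient (2n)!/(2^n (n!)^2) = 479001600/(64*518400) = 231/16, so a_6 = 231/16. Work downward with a_k = (k+1)(k+2) a_{k+2} / ((k - 6)(k + 7)):
  a_4 = (5)(6)(231/16) / ((4 - 6)(4 + 7)) = (3465/8)/(-22) = -315/16
  a_2 = (3)(4)(-315/16) / ((2 - 6)(2 + 7)) = (-945/4)/(-36) = 105/16
  a_0 = (1)(2)(105/16) / ((0 - 6)(0 + 7)) = (105/8)/(-42) = -5/16
Hence P_6(x) = 231 x^6/16 - 315 x^4/16 + 105 x^2/16 - 5/16.

P_6(x); series = 231 x^6/16 - 315 x^4/16 + 105 x^2/16 - 5/16


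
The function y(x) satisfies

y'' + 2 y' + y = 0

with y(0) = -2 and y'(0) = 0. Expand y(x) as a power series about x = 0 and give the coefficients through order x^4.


Ansatz: y(x) = sum_{n>=0} a_n x^n, so y'(x) = sum_{n>=1} n a_n x^(n-1) and y''(x) = sum_{n>=2} n(n-1) a_n x^(n-2).
Substitute into P(x) y'' + Q(x) y' + R(x) y = 0 with P(x) = 1, Q(x) = 2, R(x) = 1, and match powers of x.
Initial conditions: a_0 = -2, a_1 = 0.
Setting the coefficient of each power of x to zero and solving order by order (substituting the coefficients already found):
  x^0: 2 a_2 + 2 a_1 + a_0 = 0  ->  2 a_2 = -2 a_1 - a_0 = 2  ->  a_2 = 1
  x^1: 6 a_3 + 4 a_2 + a_1 = 0  ->  6 a_3 = -4 a_2 - a_1 = -4  ->  a_3 = -2/3
  x^2: 12 a_4 + 6 a_3 + a_2 = 0  ->  12 a_4 = -6 a_3 - a_2 = 3  ->  a_4 = 1/4
Truncated series: y(x) = -2 + x^2 - (2/3) x^3 + (1/4) x^4 + O(x^5).

a_0 = -2; a_1 = 0; a_2 = 1; a_3 = -2/3; a_4 = 1/4


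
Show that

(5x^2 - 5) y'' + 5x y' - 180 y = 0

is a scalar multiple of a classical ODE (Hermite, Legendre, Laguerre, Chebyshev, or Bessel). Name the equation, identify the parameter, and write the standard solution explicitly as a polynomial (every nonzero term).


All three coefficients share the factor -5; dividing through by -5 gives  (1 - x^2) y'' - x y' + 36 y = 0.
This matches the Chebyshev equation (1 - x^2) y'' - x y' + n^2 y = 0 (note the -x y' term, not -2x y') with n^2 = 36, so n = 6; the polynomial solution is T_6(x).
With y = sum_k a_k x^k, matching x^k gives (k+2)(k+1) a_{k+2} = (k^2 - n^2) a_k = (k - 6)(k + 6) a_k. The right side vanishes at k = 6, so the series with the parity of 6 terminates at degree 6.
Standard normalization: leading coefficient of T_n is 2^(n-1), so a_6 = 2^5 = 32. Work downward with a_k = (k+1)(k+2) a_{k+2} / ((k - 6)(k + 6)):
  a_4 = (5)(6)(32) / ((4 - 6)(4 + 6)) = 960/(-20) = -48
  a_2 = (3)(4)(-48) / ((2 - 6)(2 + 6)) = -576/(-32) = 18
  a_0 = (1)(2)(18) / ((0 - 6)(0 + 6)) = 36/(-36) = -1
Hence T_6(x) = 32 x^6 - 48 x^4 + 18 x^2 - 1.

T_6(x); series = 32 x^6 - 48 x^4 + 18 x^2 - 1


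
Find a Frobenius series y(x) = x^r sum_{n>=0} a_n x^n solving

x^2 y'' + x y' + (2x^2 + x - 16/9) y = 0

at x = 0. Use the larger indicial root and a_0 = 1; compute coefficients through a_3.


Write in Frobenius form y'' + (p(x)/x) y' + (q(x)/x^2) y = 0:
  p(x) = 1,  q(x) = 2x^2 + x - 16/9.
Indicial equation: r(r-1) + (1) r + (-16/9) = 0 -> roots r_1 = 4/3, r_2 = -4/3.
Take r = r_1 = 4/3. Let y(x) = x^r sum_{n>=0} a_n x^n with a_0 = 1.
Substitute y = x^r sum a_n x^n and match x^{r+n}. The recurrence is
  D(n) a_n + 1 a_{n-1} + 2 a_{n-2} = 0,  where D(n) = (r+n)(r+n-1) + (1)(r+n) + (-16/9).
  a_n = [-1 a_{n-1} - 2 a_{n-2}] / D(n).
Since the indicial polynomial factors as (r - r_1)(r - r_2), D(n) = (r_1 + n - r_1)(r_1 + n - r_2) = n(n + 8/3).
Evaluating step by step (a_0 = 1):
  n = 1: D(1) = 1(1 + 8/3) = 11/3; numerator = -1(1) = -1; a_1 = (-1)/(11/3) = -3/11
  n = 2: D(2) = 2(2 + 8/3) = 28/3; numerator = -1(-3/11) - 2(1) = -19/11; a_2 = (-19/11)/(28/3) = -57/308
  n = 3: D(3) = 3(3 + 8/3) = 17; numerator = -1(-57/308) - 2(-3/11) = 225/308; a_3 = (225/308)/(17) = 225/5236

r = 4/3; a_0 = 1; a_1 = -3/11; a_2 = -57/308; a_3 = 225/5236


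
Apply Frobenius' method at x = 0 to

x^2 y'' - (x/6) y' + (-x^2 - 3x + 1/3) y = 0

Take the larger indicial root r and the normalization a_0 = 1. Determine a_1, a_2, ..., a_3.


Write in Frobenius form y'' + (p(x)/x) y' + (q(x)/x^2) y = 0:
  p(x) = -1/6,  q(x) = -x^2 - 3x + 1/3.
Indicial equation: r(r-1) + (-1/6) r + (1/3) = 0 -> roots r_1 = 2/3, r_2 = 1/2.
Take r = r_1 = 2/3. Let y(x) = x^r sum_{n>=0} a_n x^n with a_0 = 1.
Substitute y = x^r sum a_n x^n and match x^{r+n}. The recurrence is
  D(n) a_n - 3 a_{n-1} - 1 a_{n-2} = 0,  where D(n) = (r+n)(r+n-1) + (-1/6)(r+n) + (1/3).
  a_n = [3 a_{n-1} + 1 a_{n-2}] / D(n).
Since the indicial polynomial factors as (r - r_1)(r - r_2), D(n) = (r_1 + n - r_1)(r_1 + n - r_2) = n(n + 1/6).
Evaluating step by step (a_0 = 1):
  n = 1: D(1) = 1(1 + 1/6) = 7/6; numerator = 3(1) = 3; a_1 = (3)/(7/6) = 18/7
  n = 2: D(2) = 2(2 + 1/6) = 13/3; numerator = 3(18/7) + 1(1) = 61/7; a_2 = (61/7)/(13/3) = 183/91
  n = 3: D(3) = 3(3 + 1/6) = 19/2; numerator = 3(183/91) + 1(18/7) = 783/91; a_3 = (783/91)/(19/2) = 1566/1729

r = 2/3; a_0 = 1; a_1 = 18/7; a_2 = 183/91; a_3 = 1566/1729


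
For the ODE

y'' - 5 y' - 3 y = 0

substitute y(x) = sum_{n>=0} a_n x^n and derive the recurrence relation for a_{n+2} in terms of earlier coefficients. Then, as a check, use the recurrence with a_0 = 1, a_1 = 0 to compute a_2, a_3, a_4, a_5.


Substitute y = sum_n a_n x^n.
y''(x) has coefficient (n+2)(n+1) a_{n+2} at x^n;
-5 y'(x) has coefficient -5 (n+1) a_{n+1} at x^n;
-3 y(x) has coefficient -3 a_n at x^n.
Matching x^n: (n+2)(n+1) a_{n+2} - 5 (n+1) a_{n+1} - 3 a_n = 0.
Thus a_{n+2} = [5 (n+1) a_{n+1} + 3 a_n] / ((n+1)(n+2)).

Check with a_0 = 1, a_1 = 0 (apply the recurrence for n = 0, 1, 2, 3): a_0 = 1, a_1 = 0, a_2 = 3/2, a_3 = 5/2, a_4 = 7/2, a_5 = 31/8.

a_(n+2) = [5 (n+1) a_(n+1) + 3 a_n] / ((n+1)(n+2)); check: a_0 = 1, a_1 = 0, a_2 = 3/2, a_3 = 5/2, a_4 = 7/2, a_5 = 31/8


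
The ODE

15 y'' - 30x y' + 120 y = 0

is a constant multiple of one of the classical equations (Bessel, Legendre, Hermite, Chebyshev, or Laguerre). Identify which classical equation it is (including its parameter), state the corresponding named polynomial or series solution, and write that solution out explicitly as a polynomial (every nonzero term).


All three coefficients share the factor 15; dividing through by 15 gives  y'' - 2x y' + 8 y = 0.
This matches the Hermite equation y'' - 2x y' + 2n y = 0 with 2n = 8, so n = 4; the polynomial solution is H_4(x).
With y = sum_k a_k x^k, matching x^k gives (k+2)(k+1) a_{k+2} = 2(k - n) a_k = 2(k - 4) a_k. The right side vanishes at k = 4, so the series with the parity of 4 terminates at degree 4.
Standard normalization: leading coefficient of H_n is 2^n, so a_4 = 2^4 = 16. Work downward with a_k = (k+1)(k+2) a_{k+2} / (2(k - n)):
  a_2 = (3)(4)(16) / (2(2 - 4)) = 192/(-4) = -48
  a_0 = (1)(2)(-48) / (2(0 - 4)) = -96/(-8) = 12
Hence H_4(x) = 16 x^4 - 48 x^2 + 12.

H_4(x); series = 16 x^4 - 48 x^2 + 12


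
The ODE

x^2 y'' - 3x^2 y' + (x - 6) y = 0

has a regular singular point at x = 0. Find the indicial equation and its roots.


Divide by x^2 to reach normal form y'' + P_1(x) y' + P_2(x) y = 0 with P_1(x) = -3 and P_2(x) = 1/x - 6/x^2.
x = 0 is a singular point because the y-coefficient 1/x - 6/x^2 has a pole at x = 0.
It is a regular singular point because x P_1(x) = p(x) = -3x and x^2 P_2(x) = q(x) = x - 6 are polynomials, hence analytic at x = 0.
p(0) = 0,  q(0) = -6.
Indicial equation: r(r-1) + p(0) r + q(0) = 0, i.e. r^2 + (p(0) - 1) r + q(0) = 0, i.e. r^2 - 1 r - 6 = 0.
Discriminant: (-1)^2 - 4(-6) = 25, so r = (1 ± 5)/2.
Solving: r_1 = 3, r_2 = -2.

indicial: r^2 - 1 r - 6 = 0; roots r_1 = 3, r_2 = -2


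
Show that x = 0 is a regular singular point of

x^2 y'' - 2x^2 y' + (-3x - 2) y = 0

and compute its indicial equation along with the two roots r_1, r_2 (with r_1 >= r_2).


Divide by x^2 to reach normal form y'' + P_1(x) y' + P_2(x) y = 0 with P_1(x) = -2 and P_2(x) = -3/x - 2/x^2.
x = 0 is a singular point because the y-coefficient -3/x - 2/x^2 has a pole at x = 0.
It is a regular singular point because x P_1(x) = p(x) = -2x and x^2 P_2(x) = q(x) = -3x - 2 are polynomials, hence analytic at x = 0.
p(0) = 0,  q(0) = -2.
Indicial equation: r(r-1) + p(0) r + q(0) = 0, i.e. r^2 + (p(0) - 1) r + q(0) = 0, i.e. r^2 - 1 r - 2 = 0.
Discriminant: (-1)^2 - 4(-2) = 9, so r = (1 ± 3)/2.
Solving: r_1 = 2, r_2 = -1.

indicial: r^2 - 1 r - 2 = 0; roots r_1 = 2, r_2 = -1


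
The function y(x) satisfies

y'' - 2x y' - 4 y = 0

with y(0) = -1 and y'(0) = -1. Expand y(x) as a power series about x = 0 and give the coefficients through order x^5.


Ansatz: y(x) = sum_{n>=0} a_n x^n, so y'(x) = sum_{n>=1} n a_n x^(n-1) and y''(x) = sum_{n>=2} n(n-1) a_n x^(n-2).
Substitute into P(x) y'' + Q(x) y' + R(x) y = 0 with P(x) = 1, Q(x) = -2x, R(x) = -4, and match powers of x.
Initial conditions: a_0 = -1, a_1 = -1.
Setting the coefficient of each power of x to zero and solving order by order (substituting the coefficients already found):
  x^0: 2 a_2 - 4 a_0 = 0  ->  2 a_2 = 4 a_0 = -4  ->  a_2 = -2
  x^1: 6 a_3 - 6 a_1 = 0  ->  6 a_3 = 6 a_1 = -6  ->  a_3 = -1
  x^2: 12 a_4 - 8 a_2 = 0  ->  12 a_4 = 8 a_2 = -16  ->  a_4 = -4/3
  x^3: 20 a_5 - 10 a_3 = 0  ->  20 a_5 = 10 a_3 = -10  ->  a_5 = -1/2
Truncated series: y(x) = -1 - x - 2 x^2 - x^3 - (4/3) x^4 - (1/2) x^5 + O(x^6).

a_0 = -1; a_1 = -1; a_2 = -2; a_3 = -1; a_4 = -4/3; a_5 = -1/2


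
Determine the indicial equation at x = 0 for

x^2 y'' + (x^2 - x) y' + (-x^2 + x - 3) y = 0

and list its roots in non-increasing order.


Divide by x^2 to reach normal form y'' + P_1(x) y' + P_2(x) y = 0 with P_1(x) = 1 - 1/x and P_2(x) = -1 + 1/x - 3/x^2.
x = 0 is a singular point because the y'-coefficient 1 - 1/x has a pole at x = 0 and the y-coefficient -1 + 1/x - 3/x^2 has a pole at x = 0.
It is a regular singular point because x P_1(x) = p(x) = x - 1 and x^2 P_2(x) = q(x) = -x^2 + x - 3 are polynomials, hence analytic at x = 0.
p(0) = -1,  q(0) = -3.
Indicial equation: r(r-1) + p(0) r + q(0) = 0, i.e. r^2 + (p(0) - 1) r + q(0) = 0, i.e. r^2 - 2 r - 3 = 0.
Discriminant: (-2)^2 - 4(-3) = 16, so r = (2 ± 4)/2.
Solving: r_1 = 3, r_2 = -1.

indicial: r^2 - 2 r - 3 = 0; roots r_1 = 3, r_2 = -1


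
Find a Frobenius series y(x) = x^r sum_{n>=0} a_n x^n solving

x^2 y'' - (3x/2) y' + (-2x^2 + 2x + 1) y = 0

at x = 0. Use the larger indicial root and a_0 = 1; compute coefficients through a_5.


Write in Frobenius form y'' + (p(x)/x) y' + (q(x)/x^2) y = 0:
  p(x) = -3/2,  q(x) = -2x^2 + 2x + 1.
Indicial equation: r(r-1) + (-3/2) r + (1) = 0 -> roots r_1 = 2, r_2 = 1/2.
Take r = r_1 = 2. Let y(x) = x^r sum_{n>=0} a_n x^n with a_0 = 1.
Substitute y = x^r sum a_n x^n and match x^{r+n}. The recurrence is
  D(n) a_n + 2 a_{n-1} - 2 a_{n-2} = 0,  where D(n) = (r+n)(r+n-1) + (-3/2)(r+n) + (1).
  a_n = [-2 a_{n-1} + 2 a_{n-2}] / D(n).
Since the indicial polynomial factors as (r - r_1)(r - r_2), D(n) = (r_1 + n - r_1)(r_1 + n - r_2) = n(n + 3/2).
Evaluating step by step (a_0 = 1):
  n = 1: D(1) = 1(1 + 3/2) = 5/2; numerator = -2(1) = -2; a_1 = (-2)/(5/2) = -4/5
  n = 2: D(2) = 2(2 + 3/2) = 7; numerator = -2(-4/5) + 2(1) = 18/5; a_2 = (18/5)/(7) = 18/35
  n = 3: D(3) = 3(3 + 3/2) = 27/2; numerator = -2(18/35) + 2(-4/5) = -92/35; a_3 = (-92/35)/(27/2) = -184/945
  n = 4: D(4) = 4(4 + 3/2) = 22; numerator = -2(-184/945) + 2(18/35) = 268/189; a_4 = (268/189)/(22) = 134/2079
  n = 5: D(5) = 5(5 + 3/2) = 65/2; numerator = -2(134/2079) + 2(-184/945) = -1796/3465; a_5 = (-1796/3465)/(65/2) = -3592/225225

r = 2; a_0 = 1; a_1 = -4/5; a_2 = 18/35; a_3 = -184/945; a_4 = 134/2079; a_5 = -3592/225225


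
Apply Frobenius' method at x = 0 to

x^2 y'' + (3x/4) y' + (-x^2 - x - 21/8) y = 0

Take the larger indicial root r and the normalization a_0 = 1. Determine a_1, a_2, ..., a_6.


Write in Frobenius form y'' + (p(x)/x) y' + (q(x)/x^2) y = 0:
  p(x) = 3/4,  q(x) = -x^2 - x - 21/8.
Indicial equation: r(r-1) + (3/4) r + (-21/8) = 0 -> roots r_1 = 7/4, r_2 = -3/2.
Take r = r_1 = 7/4. Let y(x) = x^r sum_{n>=0} a_n x^n with a_0 = 1.
Substitute y = x^r sum a_n x^n and match x^{r+n}. The recurrence is
  D(n) a_n - 1 a_{n-1} - 1 a_{n-2} = 0,  where D(n) = (r+n)(r+n-1) + (3/4)(r+n) + (-21/8).
  a_n = [1 a_{n-1} + 1 a_{n-2}] / D(n).
Since the indicial polynomial factors as (r - r_1)(r - r_2), D(n) = (r_1 + n - r_1)(r_1 + n - r_2) = n(n + 13/4).
Evaluating step by step (a_0 = 1):
  n = 1: D(1) = 1(1 + 13/4) = 17/4; numerator = 1(1) = 1; a_1 = (1)/(17/4) = 4/17
  n = 2: D(2) = 2(2 + 13/4) = 21/2; numerator = 1(4/17) + 1(1) = 21/17; a_2 = (21/17)/(21/2) = 2/17
  n = 3: D(3) = 3(3 + 13/4) = 75/4; numerator = 1(2/17) + 1(4/17) = 6/17; a_3 = (6/17)/(75/4) = 8/425
  n = 4: D(4) = 4(4 + 13/4) = 29; numerator = 1(8/425) + 1(2/17) = 58/425; a_4 = (58/425)/(29) = 2/425
  n = 5: D(5) = 5(5 + 13/4) = 165/4; numerator = 1(2/425) + 1(8/425) = 2/85; a_5 = (2/85)/(165/4) = 8/14025
  n = 6: D(6) = 6(6 + 13/4) = 111/2; numerator = 1(8/14025) + 1(2/425) = 74/14025; a_6 = (74/14025)/(111/2) = 4/42075

r = 7/4; a_0 = 1; a_1 = 4/17; a_2 = 2/17; a_3 = 8/425; a_4 = 2/425; a_5 = 8/14025; a_6 = 4/42075


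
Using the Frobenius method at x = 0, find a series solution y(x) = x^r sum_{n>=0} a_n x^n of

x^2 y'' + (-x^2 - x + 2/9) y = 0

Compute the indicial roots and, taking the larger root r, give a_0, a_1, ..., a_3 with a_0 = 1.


Write in Frobenius form y'' + (p(x)/x) y' + (q(x)/x^2) y = 0:
  p(x) = 0,  q(x) = -x^2 - x + 2/9.
Indicial equation: r(r-1) + (0) r + (2/9) = 0 -> roots r_1 = 2/3, r_2 = 1/3.
Take r = r_1 = 2/3. Let y(x) = x^r sum_{n>=0} a_n x^n with a_0 = 1.
Substitute y = x^r sum a_n x^n and match x^{r+n}. The recurrence is
  D(n) a_n - 1 a_{n-1} - 1 a_{n-2} = 0,  where D(n) = (r+n)(r+n-1) + (0)(r+n) + (2/9).
  a_n = [1 a_{n-1} + 1 a_{n-2}] / D(n).
Since the indicial polynomial factors as (r - r_1)(r - r_2), D(n) = (r_1 + n - r_1)(r_1 + n - r_2) = n(n + 1/3).
Evaluating step by step (a_0 = 1):
  n = 1: D(1) = 1(1 + 1/3) = 4/3; numerator = 1(1) = 1; a_1 = (1)/(4/3) = 3/4
  n = 2: D(2) = 2(2 + 1/3) = 14/3; numerator = 1(3/4) + 1(1) = 7/4; a_2 = (7/4)/(14/3) = 3/8
  n = 3: D(3) = 3(3 + 1/3) = 10; numerator = 1(3/8) + 1(3/4) = 9/8; a_3 = (9/8)/(10) = 9/80

r = 2/3; a_0 = 1; a_1 = 3/4; a_2 = 3/8; a_3 = 9/80


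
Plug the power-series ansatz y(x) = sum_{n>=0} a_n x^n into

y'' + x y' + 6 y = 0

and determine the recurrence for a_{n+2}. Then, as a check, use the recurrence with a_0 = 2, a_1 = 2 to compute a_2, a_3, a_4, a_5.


Substitute y = sum_n a_n x^n.
y''(x) has coefficient (n+2)(n+1) a_{n+2} at x^n;
x y'(x) has coefficient n a_n at x^n (shift);
6 y(x) has coefficient 6 a_n at x^n.
Matching x^n: (n+2)(n+1) a_{n+2} + (n + 6) a_n = 0.
Thus a_{n+2} = (-n - 6) / ((n+1)(n+2)) * a_n.

Check with a_0 = 2, a_1 = 2 (apply the recurrence for n = 0, 1, 2, 3): a_0 = 2, a_1 = 2, a_2 = -6, a_3 = -7/3, a_4 = 4, a_5 = 21/20.

a_(n+2) = (-n - 6) / ((n+1)(n+2)) * a_n; check: a_0 = 2, a_1 = 2, a_2 = -6, a_3 = -7/3, a_4 = 4, a_5 = 21/20


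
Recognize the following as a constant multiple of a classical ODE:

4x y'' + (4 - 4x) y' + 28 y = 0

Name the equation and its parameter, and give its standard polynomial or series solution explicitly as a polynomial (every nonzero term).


All three coefficients share the factor 4; dividing through by 4 gives  x y'' + (1 - x) y' + 7 y = 0.
This matches the Laguerre equation x y'' + (1 - x) y' + n y = 0 with n = 7; the polynomial solution is L_7(x).
With y = sum_k a_k x^k, matching x^k gives (k+1)k a_{k+1} + (k+1) a_{k+1} - k a_k + n a_k = 0, i.e. (k+1)^2 a_{k+1} = (k - n) a_k = (k - 7) a_k. The right side vanishes at k = 7, so the series terminates at degree 7.
Standard normalization L_n(0) = 1 gives a_0 = 1. Work upward with a_{k+1} = (k - 7) a_k / (k+1)^2:
  a_1 = (0 - 7)(1) / 1^2 = -7/1 = -7
  a_2 = (1 - 7)(-7) / 2^2 = 42/4 = 21/2
  a_3 = (2 - 7)(21/2) / 3^2 = (-105/2)/9 = -35/6
  a_4 = (3 - 7)(-35/6) / 4^2 = (70/3)/16 = 35/24
  a_5 = (4 - 7)(35/24) / 5^2 = (-35/8)/25 = -7/40
  a_6 = (5 - 7)(-7/40) / 6^2 = (7/20)/36 = 7/720
  a_7 = (6 - 7)(7/720) / 7^2 = (-7/720)/49 = -1/5040
Hence L_7(x) = -x^7/5040 + 7 x^6/720 - 7 x^5/40 + 35 x^4/24 - 35 x^3/6 + 21 x^2/2 - 7 x + 1.

L_7(x); series = -x^7/5040 + 7 x^6/720 - 7 x^5/40 + 35 x^4/24 - 35 x^3/6 + 21 x^2/2 - 7 x + 1


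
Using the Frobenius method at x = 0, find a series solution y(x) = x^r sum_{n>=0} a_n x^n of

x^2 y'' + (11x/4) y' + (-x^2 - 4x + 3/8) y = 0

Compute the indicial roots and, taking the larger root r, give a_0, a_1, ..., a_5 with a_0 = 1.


Write in Frobenius form y'' + (p(x)/x) y' + (q(x)/x^2) y = 0:
  p(x) = 11/4,  q(x) = -x^2 - 4x + 3/8.
Indicial equation: r(r-1) + (11/4) r + (3/8) = 0 -> roots r_1 = -1/4, r_2 = -3/2.
Take r = r_1 = -1/4. Let y(x) = x^r sum_{n>=0} a_n x^n with a_0 = 1.
Substitute y = x^r sum a_n x^n and match x^{r+n}. The recurrence is
  D(n) a_n - 4 a_{n-1} - 1 a_{n-2} = 0,  where D(n) = (r+n)(r+n-1) + (11/4)(r+n) + (3/8).
  a_n = [4 a_{n-1} + 1 a_{n-2}] / D(n).
Since the indicial polynomial factors as (r - r_1)(r - r_2), D(n) = (r_1 + n - r_1)(r_1 + n - r_2) = n(n + 5/4).
Evaluating step by step (a_0 = 1):
  n = 1: D(1) = 1(1 + 5/4) = 9/4; numerator = 4(1) = 4; a_1 = (4)/(9/4) = 16/9
  n = 2: D(2) = 2(2 + 5/4) = 13/2; numerator = 4(16/9) + 1(1) = 73/9; a_2 = (73/9)/(13/2) = 146/117
  n = 3: D(3) = 3(3 + 5/4) = 51/4; numerator = 4(146/117) + 1(16/9) = 88/13; a_3 = (88/13)/(51/4) = 352/663
  n = 4: D(4) = 4(4 + 5/4) = 21; numerator = 4(352/663) + 1(146/117) = 6706/1989; a_4 = (6706/1989)/(21) = 958/5967
  n = 5: D(5) = 5(5 + 5/4) = 125/4; numerator = 4(958/5967) + 1(352/663) = 7000/5967; a_5 = (7000/5967)/(125/4) = 224/5967

r = -1/4; a_0 = 1; a_1 = 16/9; a_2 = 146/117; a_3 = 352/663; a_4 = 958/5967; a_5 = 224/5967


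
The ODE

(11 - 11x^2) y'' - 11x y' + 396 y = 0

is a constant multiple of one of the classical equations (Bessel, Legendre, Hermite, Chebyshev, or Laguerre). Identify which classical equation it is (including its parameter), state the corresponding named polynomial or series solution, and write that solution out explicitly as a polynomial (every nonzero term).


All three coefficients share the factor 11; dividing through by 11 gives  (1 - x^2) y'' - x y' + 36 y = 0.
This matches the Chebyshev equation (1 - x^2) y'' - x y' + n^2 y = 0 (note the -x y' term, not -2x y') with n^2 = 36, so n = 6; the polynomial solution is T_6(x).
With y = sum_k a_k x^k, matching x^k gives (k+2)(k+1) a_{k+2} = (k^2 - n^2) a_k = (k - 6)(k + 6) a_k. The right side vanishes at k = 6, so the series with the parity of 6 terminates at degree 6.
Standard normalization: leading coefficient of T_n is 2^(n-1), so a_6 = 2^5 = 32. Work downward with a_k = (k+1)(k+2) a_{k+2} / ((k - 6)(k + 6)):
  a_4 = (5)(6)(32) / ((4 - 6)(4 + 6)) = 960/(-20) = -48
  a_2 = (3)(4)(-48) / ((2 - 6)(2 + 6)) = -576/(-32) = 18
  a_0 = (1)(2)(18) / ((0 - 6)(0 + 6)) = 36/(-36) = -1
Hence T_6(x) = 32 x^6 - 48 x^4 + 18 x^2 - 1.

T_6(x); series = 32 x^6 - 48 x^4 + 18 x^2 - 1


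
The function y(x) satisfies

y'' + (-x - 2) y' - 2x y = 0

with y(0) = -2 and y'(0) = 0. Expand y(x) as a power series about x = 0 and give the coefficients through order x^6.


Ansatz: y(x) = sum_{n>=0} a_n x^n, so y'(x) = sum_{n>=1} n a_n x^(n-1) and y''(x) = sum_{n>=2} n(n-1) a_n x^(n-2).
Substitute into P(x) y'' + Q(x) y' + R(x) y = 0 with P(x) = 1, Q(x) = -x - 2, R(x) = -2x, and match powers of x.
Initial conditions: a_0 = -2, a_1 = 0.
Setting the coefficient of each power of x to zero and solving order by order (substituting the coefficients already found):
  x^0: 2 a_2 - 2 a_1 = 0  ->  2 a_2 = 2 a_1 = 0  ->  a_2 = 0
  x^1: 6 a_3 - 4 a_2 - a_1 - 2 a_0 = 0  ->  6 a_3 = 4 a_2 + a_1 + 2 a_0 = -4  ->  a_3 = -2/3
  x^2: 12 a_4 - 6 a_3 - 2 a_2 - 2 a_1 = 0  ->  12 a_4 = 6 a_3 + 2 a_2 + 2 a_1 = -4  ->  a_4 = -1/3
  x^3: 20 a_5 - 8 a_4 - 3 a_3 - 2 a_2 = 0  ->  20 a_5 = 8 a_4 + 3 a_3 + 2 a_2 = -14/3  ->  a_5 = -7/30
  x^4: 30 a_6 - 10 a_5 - 4 a_4 - 2 a_3 = 0  ->  30 a_6 = 10 a_5 + 4 a_4 + 2 a_3 = -5  ->  a_6 = -1/6
Truncated series: y(x) = -2 - (2/3) x^3 - (1/3) x^4 - (7/30) x^5 - (1/6) x^6 + O(x^7).

a_0 = -2; a_1 = 0; a_2 = 0; a_3 = -2/3; a_4 = -1/3; a_5 = -7/30; a_6 = -1/6


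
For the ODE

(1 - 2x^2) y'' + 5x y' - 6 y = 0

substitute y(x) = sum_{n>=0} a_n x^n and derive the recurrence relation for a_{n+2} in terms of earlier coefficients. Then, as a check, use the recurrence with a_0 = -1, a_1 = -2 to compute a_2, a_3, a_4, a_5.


Substitute y = sum_n a_n x^n.
(1 - 2 x^2) y'' contributes (n+2)(n+1) a_{n+2} - 2 n(n-1) a_n at x^n.
5 x y'(x) contributes 5 n a_n at x^n.
-6 y(x) contributes -6 a_n at x^n.
Matching x^n: (n+2)(n+1) a_{n+2} + (-2 n(n-1) + 5 n - 6) a_n = 0.
Thus a_{n+2} = (2 n(n-1) - 5 n + 6) / ((n+1)(n+2)) * a_n.

Check with a_0 = -1, a_1 = -2 (apply the recurrence for n = 0, 1, 2, 3): a_0 = -1, a_1 = -2, a_2 = -3, a_3 = -1/3, a_4 = 0, a_5 = -1/20.

a_(n+2) = (2 n(n-1) - 5 n + 6) / ((n+1)(n+2)) * a_n; check: a_0 = -1, a_1 = -2, a_2 = -3, a_3 = -1/3, a_4 = 0, a_5 = -1/20


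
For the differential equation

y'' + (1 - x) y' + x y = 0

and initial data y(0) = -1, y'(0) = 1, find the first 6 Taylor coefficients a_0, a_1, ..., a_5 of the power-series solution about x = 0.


Ansatz: y(x) = sum_{n>=0} a_n x^n, so y'(x) = sum_{n>=1} n a_n x^(n-1) and y''(x) = sum_{n>=2} n(n-1) a_n x^(n-2).
Substitute into P(x) y'' + Q(x) y' + R(x) y = 0 with P(x) = 1, Q(x) = 1 - x, R(x) = x, and match powers of x.
Initial conditions: a_0 = -1, a_1 = 1.
Setting the coefficient of each power of x to zero and solving order by order (substituting the coefficients already found):
  x^0: 2 a_2 + a_1 = 0  ->  2 a_2 = -a_1 = -1  ->  a_2 = -1/2
  x^1: 6 a_3 + 2 a_2 - a_1 + a_0 = 0  ->  6 a_3 = -2 a_2 + a_1 - a_0 = 3  ->  a_3 = 1/2
  x^2: 12 a_4 + 3 a_3 - 2 a_2 + a_1 = 0  ->  12 a_4 = -3 a_3 + 2 a_2 - a_1 = -7/2  ->  a_4 = -7/24
  x^3: 20 a_5 + 4 a_4 - 3 a_3 + a_2 = 0  ->  20 a_5 = -4 a_4 + 3 a_3 - a_2 = 19/6  ->  a_5 = 19/120
Truncated series: y(x) = -1 + x - (1/2) x^2 + (1/2) x^3 - (7/24) x^4 + (19/120) x^5 + O(x^6).

a_0 = -1; a_1 = 1; a_2 = -1/2; a_3 = 1/2; a_4 = -7/24; a_5 = 19/120


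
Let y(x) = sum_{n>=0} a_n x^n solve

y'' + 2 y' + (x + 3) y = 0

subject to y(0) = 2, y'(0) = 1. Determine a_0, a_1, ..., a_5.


Ansatz: y(x) = sum_{n>=0} a_n x^n, so y'(x) = sum_{n>=1} n a_n x^(n-1) and y''(x) = sum_{n>=2} n(n-1) a_n x^(n-2).
Substitute into P(x) y'' + Q(x) y' + R(x) y = 0 with P(x) = 1, Q(x) = 2, R(x) = x + 3, and match powers of x.
Initial conditions: a_0 = 2, a_1 = 1.
Setting the coefficient of each power of x to zero and solving order by order (substituting the coefficients already found):
  x^0: 2 a_2 + 2 a_1 + 3 a_0 = 0  ->  2 a_2 = -2 a_1 - 3 a_0 = -8  ->  a_2 = -4
  x^1: 6 a_3 + 4 a_2 + 3 a_1 + a_0 = 0  ->  6 a_3 = -4 a_2 - 3 a_1 - a_0 = 11  ->  a_3 = 11/6
  x^2: 12 a_4 + 6 a_3 + 3 a_2 + a_1 = 0  ->  12 a_4 = -6 a_3 - 3 a_2 - a_1 = 0  ->  a_4 = 0
  x^3: 20 a_5 + 8 a_4 + 3 a_3 + a_2 = 0  ->  20 a_5 = -8 a_4 - 3 a_3 - a_2 = -3/2  ->  a_5 = -3/40
Truncated series: y(x) = 2 + x - 4 x^2 + (11/6) x^3 - (3/40) x^5 + O(x^6).

a_0 = 2; a_1 = 1; a_2 = -4; a_3 = 11/6; a_4 = 0; a_5 = -3/40


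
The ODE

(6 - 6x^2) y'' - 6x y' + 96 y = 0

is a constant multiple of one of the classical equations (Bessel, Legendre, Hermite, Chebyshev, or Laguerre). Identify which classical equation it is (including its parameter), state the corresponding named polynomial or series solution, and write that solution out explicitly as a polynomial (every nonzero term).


All three coefficients share the factor 6; dividing through by 6 gives  (1 - x^2) y'' - x y' + 16 y = 0.
This matches the Chebyshev equation (1 - x^2) y'' - x y' + n^2 y = 0 (note the -x y' term, not -2x y') with n^2 = 16, so n = 4; the polynomial solution is T_4(x).
With y = sum_k a_k x^k, matching x^k gives (k+2)(k+1) a_{k+2} = (k^2 - n^2) a_k = (k - 4)(k + 4) a_k. The right side vanishes at k = 4, so the series with the parity of 4 terminates at degree 4.
Standard normalization: leading coefficient of T_n is 2^(n-1), so a_4 = 2^3 = 8. Work downward with a_k = (k+1)(k+2) a_{k+2} / ((k - 4)(k + 4)):
  a_2 = (3)(4)(8) / ((2 - 4)(2 + 4)) = 96/(-12) = -8
  a_0 = (1)(2)(-8) / ((0 - 4)(0 + 4)) = -16/(-16) = 1
Hence T_4(x) = 8 x^4 - 8 x^2 + 1.

T_4(x); series = 8 x^4 - 8 x^2 + 1


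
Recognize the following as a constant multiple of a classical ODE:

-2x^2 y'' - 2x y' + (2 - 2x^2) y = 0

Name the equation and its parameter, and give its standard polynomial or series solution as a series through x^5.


All three coefficients share the factor -2; dividing through by -2 gives  x^2 y'' + x y' + (x^2 - 1) y = 0.
This matches the Bessel equation x^2 y'' + x y' + (x^2 - nu^2) y = 0 with nu^2 = 1, so nu = 1; the solution bounded at x = 0 is J_1(x).
Frobenius at x = 0: indicial roots ±nu; for r = nu the recurrence k(k + 2nu) c_k = -c_{k-2} gives the standard series J_nu(x) = sum_{k>=0} (-1)^k / (k! (k+nu)!) (x/2)^(2k+nu). Evaluate the first 3 terms:
  k = 0: (-1)^0 / (0! * 1! * 2^1) x^1 = 1/(1*1*2) x^1 = (1/2) x^1
  k = 1: (-1)^1 / (1! * 2! * 2^3) x^3 = -1/(1*2*8) x^3 = (-1/16) x^3
  k = 2: (-1)^2 / (2! * 3! * 2^5) x^5 = 1/(2*6*32) x^5 = (1/384) x^5
Hence J_1(x) = x^5/384 - x^3/16 + x/2 + ....

J_1(x); series = x^5/384 - x^3/16 + x/2


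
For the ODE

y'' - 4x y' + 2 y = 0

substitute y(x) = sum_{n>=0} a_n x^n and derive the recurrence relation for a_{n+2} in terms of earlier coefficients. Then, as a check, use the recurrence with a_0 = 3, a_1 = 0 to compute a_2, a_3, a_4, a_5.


Substitute y = sum_n a_n x^n.
y''(x) has coefficient (n+2)(n+1) a_{n+2} at x^n;
-4 x y'(x) has coefficient -4 n a_n at x^n (shift);
2 y(x) has coefficient 2 a_n at x^n.
Matching x^n: (n+2)(n+1) a_{n+2} + (-4n + 2) a_n = 0.
Thus a_{n+2} = (4n - 2) / ((n+1)(n+2)) * a_n.

Check with a_0 = 3, a_1 = 0 (apply the recurrence for n = 0, 1, 2, 3): a_0 = 3, a_1 = 0, a_2 = -3, a_3 = 0, a_4 = -3/2, a_5 = 0.

a_(n+2) = (4n - 2) / ((n+1)(n+2)) * a_n; check: a_0 = 3, a_1 = 0, a_2 = -3, a_3 = 0, a_4 = -3/2, a_5 = 0


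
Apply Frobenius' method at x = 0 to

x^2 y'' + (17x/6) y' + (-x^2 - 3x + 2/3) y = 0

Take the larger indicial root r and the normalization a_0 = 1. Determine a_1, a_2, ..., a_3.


Write in Frobenius form y'' + (p(x)/x) y' + (q(x)/x^2) y = 0:
  p(x) = 17/6,  q(x) = -x^2 - 3x + 2/3.
Indicial equation: r(r-1) + (17/6) r + (2/3) = 0 -> roots r_1 = -1/2, r_2 = -4/3.
Take r = r_1 = -1/2. Let y(x) = x^r sum_{n>=0} a_n x^n with a_0 = 1.
Substitute y = x^r sum a_n x^n and match x^{r+n}. The recurrence is
  D(n) a_n - 3 a_{n-1} - 1 a_{n-2} = 0,  where D(n) = (r+n)(r+n-1) + (17/6)(r+n) + (2/3).
  a_n = [3 a_{n-1} + 1 a_{n-2}] / D(n).
Since the indicial polynomial factors as (r - r_1)(r - r_2), D(n) = (r_1 + n - r_1)(r_1 + n - r_2) = n(n + 5/6).
Evaluating step by step (a_0 = 1):
  n = 1: D(1) = 1(1 + 5/6) = 11/6; numerator = 3(1) = 3; a_1 = (3)/(11/6) = 18/11
  n = 2: D(2) = 2(2 + 5/6) = 17/3; numerator = 3(18/11) + 1(1) = 65/11; a_2 = (65/11)/(17/3) = 195/187
  n = 3: D(3) = 3(3 + 5/6) = 23/2; numerator = 3(195/187) + 1(18/11) = 81/17; a_3 = (81/17)/(23/2) = 162/391

r = -1/2; a_0 = 1; a_1 = 18/11; a_2 = 195/187; a_3 = 162/391


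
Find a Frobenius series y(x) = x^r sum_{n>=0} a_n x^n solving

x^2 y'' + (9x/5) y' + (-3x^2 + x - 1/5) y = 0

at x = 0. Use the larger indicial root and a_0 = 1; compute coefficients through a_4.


Write in Frobenius form y'' + (p(x)/x) y' + (q(x)/x^2) y = 0:
  p(x) = 9/5,  q(x) = -3x^2 + x - 1/5.
Indicial equation: r(r-1) + (9/5) r + (-1/5) = 0 -> roots r_1 = 1/5, r_2 = -1.
Take r = r_1 = 1/5. Let y(x) = x^r sum_{n>=0} a_n x^n with a_0 = 1.
Substitute y = x^r sum a_n x^n and match x^{r+n}. The recurrence is
  D(n) a_n + 1 a_{n-1} - 3 a_{n-2} = 0,  where D(n) = (r+n)(r+n-1) + (9/5)(r+n) + (-1/5).
  a_n = [-1 a_{n-1} + 3 a_{n-2}] / D(n).
Since the indicial polynomial factors as (r - r_1)(r - r_2), D(n) = (r_1 + n - r_1)(r_1 + n - r_2) = n(n + 6/5).
Evaluating step by step (a_0 = 1):
  n = 1: D(1) = 1(1 + 6/5) = 11/5; numerator = -1(1) = -1; a_1 = (-1)/(11/5) = -5/11
  n = 2: D(2) = 2(2 + 6/5) = 32/5; numerator = -1(-5/11) + 3(1) = 38/11; a_2 = (38/11)/(32/5) = 95/176
  n = 3: D(3) = 3(3 + 6/5) = 63/5; numerator = -1(95/176) + 3(-5/11) = -335/176; a_3 = (-335/176)/(63/5) = -1675/11088
  n = 4: D(4) = 4(4 + 6/5) = 104/5; numerator = -1(-1675/11088) + 3(95/176) = 9815/5544; a_4 = (9815/5544)/(104/5) = 3775/44352

r = 1/5; a_0 = 1; a_1 = -5/11; a_2 = 95/176; a_3 = -1675/11088; a_4 = 3775/44352


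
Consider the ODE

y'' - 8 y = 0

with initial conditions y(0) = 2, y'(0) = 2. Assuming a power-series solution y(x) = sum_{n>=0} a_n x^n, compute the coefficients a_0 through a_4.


Ansatz: y(x) = sum_{n>=0} a_n x^n, so y'(x) = sum_{n>=1} n a_n x^(n-1) and y''(x) = sum_{n>=2} n(n-1) a_n x^(n-2).
Substitute into P(x) y'' + Q(x) y' + R(x) y = 0 with P(x) = 1, Q(x) = 0, R(x) = -8, and match powers of x.
Initial conditions: a_0 = 2, a_1 = 2.
Setting the coefficient of each power of x to zero and solving order by order (substituting the coefficients already found):
  x^0: 2 a_2 - 8 a_0 = 0  ->  2 a_2 = 8 a_0 = 16  ->  a_2 = 8
  x^1: 6 a_3 - 8 a_1 = 0  ->  6 a_3 = 8 a_1 = 16  ->  a_3 = 8/3
  x^2: 12 a_4 - 8 a_2 = 0  ->  12 a_4 = 8 a_2 = 64  ->  a_4 = 16/3
Truncated series: y(x) = 2 + 2 x + 8 x^2 + (8/3) x^3 + (16/3) x^4 + O(x^5).

a_0 = 2; a_1 = 2; a_2 = 8; a_3 = 8/3; a_4 = 16/3


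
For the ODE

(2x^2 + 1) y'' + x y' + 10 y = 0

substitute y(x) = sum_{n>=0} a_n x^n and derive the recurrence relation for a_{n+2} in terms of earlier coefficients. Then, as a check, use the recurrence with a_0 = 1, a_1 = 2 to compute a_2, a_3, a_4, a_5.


Substitute y = sum_n a_n x^n.
(1 + 2 x^2) y'' contributes (n+2)(n+1) a_{n+2} + 2 n(n-1) a_n at x^n.
x y'(x) contributes n a_n at x^n.
10 y(x) contributes 10 a_n at x^n.
Matching x^n: (n+2)(n+1) a_{n+2} + (2 n(n-1) + n + 10) a_n = 0.
Thus a_{n+2} = (-2 n(n-1) - n - 10) / ((n+1)(n+2)) * a_n.

Check with a_0 = 1, a_1 = 2 (apply the recurrence for n = 0, 1, 2, 3): a_0 = 1, a_1 = 2, a_2 = -5, a_3 = -11/3, a_4 = 20/3, a_5 = 55/12.

a_(n+2) = (-2 n(n-1) - n - 10) / ((n+1)(n+2)) * a_n; check: a_0 = 1, a_1 = 2, a_2 = -5, a_3 = -11/3, a_4 = 20/3, a_5 = 55/12


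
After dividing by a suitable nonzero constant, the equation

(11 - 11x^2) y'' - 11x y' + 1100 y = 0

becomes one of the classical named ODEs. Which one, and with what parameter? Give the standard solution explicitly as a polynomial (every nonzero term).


All three coefficients share the factor 11; dividing through by 11 gives  (1 - x^2) y'' - x y' + 100 y = 0.
This matches the Chebyshev equation (1 - x^2) y'' - x y' + n^2 y = 0 (note the -x y' term, not -2x y') with n^2 = 100, so n = 10; the polynomial solution is T_10(x).
With y = sum_k a_k x^k, matching x^k gives (k+2)(k+1) a_{k+2} = (k^2 - n^2) a_k = (k - 10)(k + 10) a_k. The right side vanishes at k = 10, so the series with the parity of 10 terminates at degree 10.
Standard normalization: leading coefficient of T_n is 2^(n-1), so a_10 = 2^9 = 512. Work downward with a_k = (k+1)(k+2) a_{k+2} / ((k - 10)(k + 10)):
  a_8 = (9)(10)(512) / ((8 - 10)(8 + 10)) = 46080/(-36) = -1280
  a_6 = (7)(8)(-1280) / ((6 - 10)(6 + 10)) = -71680/(-64) = 1120
  a_4 = (5)(6)(1120) / ((4 - 10)(4 + 10)) = 33600/(-84) = -400
  a_2 = (3)(4)(-400) / ((2 - 10)(2 + 10)) = -4800/(-96) = 50
  a_0 = (1)(2)(50) / ((0 - 10)(0 + 10)) = 100/(-100) = -1
Hence T_10(x) = 512 x^10 - 1280 x^8 + 1120 x^6 - 400 x^4 + 50 x^2 - 1.

T_10(x); series = 512 x^10 - 1280 x^8 + 1120 x^6 - 400 x^4 + 50 x^2 - 1


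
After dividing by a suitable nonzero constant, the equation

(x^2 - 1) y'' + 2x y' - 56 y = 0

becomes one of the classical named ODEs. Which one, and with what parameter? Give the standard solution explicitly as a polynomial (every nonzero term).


All three coefficients share the factor -1; dividing through by -1 gives  (1 - x^2) y'' - 2x y' + 56 y = 0.
This matches the Legendre equation (1 - x^2) y'' - 2x y' + n(n+1) y = 0 (note the -2x y' term) with n(n+1) = 56, so n = 7; the polynomial solution is P_7(x).
With y = sum_k a_k x^k, matching x^k gives (k+2)(k+1) a_{k+2} = [k(k+1) - n(n+1)] a_k = (k - 7)(k + 8) a_k. The right side vanishes at k = 7, so the series with the parity of 7 terminates at degree 7.
Standard normalization (P_n(1) = 1): leading coefficient (2n)!/(2^n (n!)^2) = 87178291200/(128*25401600) = 429/16, so a_7 = 429/16. Work downward with a_k = (k+1)(k+2) a_{k+2} / ((k - 7)(k + 8)):
  a_5 = (6)(7)(429/16) / ((5 - 7)(5 + 8)) = (9009/8)/(-26) = -693/16
  a_3 = (4)(5)(-693/16) / ((3 - 7)(3 + 8)) = (-3465/4)/(-44) = 315/16
  a_1 = (2)(3)(315/16) / ((1 - 7)(1 + 8)) = (945/8)/(-54) = -35/16
Hence P_7(x) = 429 x^7/16 - 693 x^5/16 + 315 x^3/16 - 35 x/16.

P_7(x); series = 429 x^7/16 - 693 x^5/16 + 315 x^3/16 - 35 x/16


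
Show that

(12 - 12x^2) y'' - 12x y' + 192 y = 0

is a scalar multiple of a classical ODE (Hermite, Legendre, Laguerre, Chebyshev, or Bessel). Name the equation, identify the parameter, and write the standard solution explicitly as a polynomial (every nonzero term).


All three coefficients share the factor 12; dividing through by 12 gives  (1 - x^2) y'' - x y' + 16 y = 0.
This matches the Chebyshev equation (1 - x^2) y'' - x y' + n^2 y = 0 (note the -x y' term, not -2x y') with n^2 = 16, so n = 4; the polynomial solution is T_4(x).
With y = sum_k a_k x^k, matching x^k gives (k+2)(k+1) a_{k+2} = (k^2 - n^2) a_k = (k - 4)(k + 4) a_k. The right side vanishes at k = 4, so the series with the parity of 4 terminates at degree 4.
Standard normalization: leading coefficient of T_n is 2^(n-1), so a_4 = 2^3 = 8. Work downward with a_k = (k+1)(k+2) a_{k+2} / ((k - 4)(k + 4)):
  a_2 = (3)(4)(8) / ((2 - 4)(2 + 4)) = 96/(-12) = -8
  a_0 = (1)(2)(-8) / ((0 - 4)(0 + 4)) = -16/(-16) = 1
Hence T_4(x) = 8 x^4 - 8 x^2 + 1.

T_4(x); series = 8 x^4 - 8 x^2 + 1


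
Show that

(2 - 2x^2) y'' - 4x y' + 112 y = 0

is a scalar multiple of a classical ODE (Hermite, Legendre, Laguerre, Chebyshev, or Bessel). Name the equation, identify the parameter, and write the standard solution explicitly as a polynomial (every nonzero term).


All three coefficients share the factor 2; dividing through by 2 gives  (1 - x^2) y'' - 2x y' + 56 y = 0.
This matches the Legendre equation (1 - x^2) y'' - 2x y' + n(n+1) y = 0 (note the -2x y' term) with n(n+1) = 56, so n = 7; the polynomial solution is P_7(x).
With y = sum_k a_k x^k, matching x^k gives (k+2)(k+1) a_{k+2} = [k(k+1) - n(n+1)] a_k = (k - 7)(k + 8) a_k. The right side vanishes at k = 7, so the series with the parity of 7 terminates at degree 7.
Standard normalization (P_n(1) = 1): leading coefficient (2n)!/(2^n (n!)^2) = 87178291200/(128*25401600) = 429/16, so a_7 = 429/16. Work downward with a_k = (k+1)(k+2) a_{k+2} / ((k - 7)(k + 8)):
  a_5 = (6)(7)(429/16) / ((5 - 7)(5 + 8)) = (9009/8)/(-26) = -693/16
  a_3 = (4)(5)(-693/16) / ((3 - 7)(3 + 8)) = (-3465/4)/(-44) = 315/16
  a_1 = (2)(3)(315/16) / ((1 - 7)(1 + 8)) = (945/8)/(-54) = -35/16
Hence P_7(x) = 429 x^7/16 - 693 x^5/16 + 315 x^3/16 - 35 x/16.

P_7(x); series = 429 x^7/16 - 693 x^5/16 + 315 x^3/16 - 35 x/16


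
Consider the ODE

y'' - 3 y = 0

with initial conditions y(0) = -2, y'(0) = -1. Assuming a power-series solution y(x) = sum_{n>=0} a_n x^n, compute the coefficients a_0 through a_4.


Ansatz: y(x) = sum_{n>=0} a_n x^n, so y'(x) = sum_{n>=1} n a_n x^(n-1) and y''(x) = sum_{n>=2} n(n-1) a_n x^(n-2).
Substitute into P(x) y'' + Q(x) y' + R(x) y = 0 with P(x) = 1, Q(x) = 0, R(x) = -3, and match powers of x.
Initial conditions: a_0 = -2, a_1 = -1.
Setting the coefficient of each power of x to zero and solving order by order (substituting the coefficients already found):
  x^0: 2 a_2 - 3 a_0 = 0  ->  2 a_2 = 3 a_0 = -6  ->  a_2 = -3
  x^1: 6 a_3 - 3 a_1 = 0  ->  6 a_3 = 3 a_1 = -3  ->  a_3 = -1/2
  x^2: 12 a_4 - 3 a_2 = 0  ->  12 a_4 = 3 a_2 = -9  ->  a_4 = -3/4
Truncated series: y(x) = -2 - x - 3 x^2 - (1/2) x^3 - (3/4) x^4 + O(x^5).

a_0 = -2; a_1 = -1; a_2 = -3; a_3 = -1/2; a_4 = -3/4


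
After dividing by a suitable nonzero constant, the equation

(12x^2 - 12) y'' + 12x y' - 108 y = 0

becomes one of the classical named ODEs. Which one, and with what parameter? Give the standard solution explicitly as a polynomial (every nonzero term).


All three coefficients share the factor -12; dividing through by -12 gives  (1 - x^2) y'' - x y' + 9 y = 0.
This matches the Chebyshev equation (1 - x^2) y'' - x y' + n^2 y = 0 (note the -x y' term, not -2x y') with n^2 = 9, so n = 3; the polynomial solution is T_3(x).
With y = sum_k a_k x^k, matching x^k gives (k+2)(k+1) a_{k+2} = (k^2 - n^2) a_k = (k - 3)(k + 3) a_k. The right side vanishes at k = 3, so the series with the parity of 3 terminates at degree 3.
Standard normalization: leading coefficient of T_n is 2^(n-1), so a_3 = 2^2 = 4. Work downward with a_k = (k+1)(k+2) a_{k+2} / ((k - 3)(k + 3)):
  a_1 = (2)(3)(4) / ((1 - 3)(1 + 3)) = 24/(-8) = -3
Hence T_3(x) = 4 x^3 - 3 x.

T_3(x); series = 4 x^3 - 3 x


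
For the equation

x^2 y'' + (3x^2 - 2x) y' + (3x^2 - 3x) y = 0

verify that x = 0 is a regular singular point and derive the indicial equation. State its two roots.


Divide by x^2 to reach normal form y'' + P_1(x) y' + P_2(x) y = 0 with P_1(x) = 3 - 2/x and P_2(x) = 3 - 3/x.
x = 0 is a singular point because the y'-coefficient 3 - 2/x has a pole at x = 0 and the y-coefficient 3 - 3/x has a pole at x = 0.
It is a regular singular point because x P_1(x) = p(x) = 3x - 2 and x^2 P_2(x) = q(x) = 3x^2 - 3x are polynomials, hence analytic at x = 0.
p(0) = -2,  q(0) = 0.
Indicial equation: r(r-1) + p(0) r + q(0) = 0, i.e. r^2 + (p(0) - 1) r + q(0) = 0, i.e. r^2 - 3 r = 0.
Discriminant: (-3)^2 - 4(0) = 9, so r = (3 ± 3)/2.
Solving: r_1 = 3, r_2 = 0.

indicial: r^2 - 3 r = 0; roots r_1 = 3, r_2 = 0


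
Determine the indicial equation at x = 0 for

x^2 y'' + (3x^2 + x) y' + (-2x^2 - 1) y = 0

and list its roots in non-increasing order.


Divide by x^2 to reach normal form y'' + P_1(x) y' + P_2(x) y = 0 with P_1(x) = 3 + 1/x and P_2(x) = -2 - 1/x^2.
x = 0 is a singular point because the y'-coefficient 3 + 1/x has a pole at x = 0 and the y-coefficient -2 - 1/x^2 has a pole at x = 0.
It is a regular singular point because x P_1(x) = p(x) = 3x + 1 and x^2 P_2(x) = q(x) = -2x^2 - 1 are polynomials, hence analytic at x = 0.
p(0) = 1,  q(0) = -1.
Indicial equation: r(r-1) + p(0) r + q(0) = 0, i.e. r^2 + (p(0) - 1) r + q(0) = 0, i.e. r^2 - 1 = 0.
Discriminant: (0)^2 - 4(-1) = 4, so r = (0 ± 2)/2.
Solving: r_1 = 1, r_2 = -1.

indicial: r^2 - 1 = 0; roots r_1 = 1, r_2 = -1


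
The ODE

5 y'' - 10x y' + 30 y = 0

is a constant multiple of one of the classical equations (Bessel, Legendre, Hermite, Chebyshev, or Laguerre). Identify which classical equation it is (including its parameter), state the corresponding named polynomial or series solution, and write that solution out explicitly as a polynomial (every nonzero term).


All three coefficients share the factor 5; dividing through by 5 gives  y'' - 2x y' + 6 y = 0.
This matches the Hermite equation y'' - 2x y' + 2n y = 0 with 2n = 6, so n = 3; the polynomial solution is H_3(x).
With y = sum_k a_k x^k, matching x^k gives (k+2)(k+1) a_{k+2} = 2(k - n) a_k = 2(k - 3) a_k. The right side vanishes at k = 3, so the series with the parity of 3 terminates at degree 3.
Standard normalization: leading coefficient of H_n is 2^n, so a_3 = 2^3 = 8. Work downward with a_k = (k+1)(k+2) a_{k+2} / (2(k - n)):
  a_1 = (2)(3)(8) / (2(1 - 3)) = 48/(-4) = -12
Hence H_3(x) = 8 x^3 - 12 x.

H_3(x); series = 8 x^3 - 12 x
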